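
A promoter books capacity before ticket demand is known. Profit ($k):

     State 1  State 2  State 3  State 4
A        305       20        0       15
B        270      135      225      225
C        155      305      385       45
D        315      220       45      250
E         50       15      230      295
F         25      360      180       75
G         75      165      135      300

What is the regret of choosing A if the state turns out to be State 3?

385

Best payoff under State 3 is 385.
Regret = 385 − 0 = 385.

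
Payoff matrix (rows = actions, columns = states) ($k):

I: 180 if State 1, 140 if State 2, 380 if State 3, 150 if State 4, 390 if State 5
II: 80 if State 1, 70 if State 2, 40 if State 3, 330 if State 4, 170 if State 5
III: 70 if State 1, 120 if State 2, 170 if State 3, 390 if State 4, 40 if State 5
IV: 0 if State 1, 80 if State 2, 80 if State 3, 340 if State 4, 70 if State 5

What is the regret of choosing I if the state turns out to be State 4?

Best payoff under State 4 is 390.
Regret = 390 − 150 = 240.

240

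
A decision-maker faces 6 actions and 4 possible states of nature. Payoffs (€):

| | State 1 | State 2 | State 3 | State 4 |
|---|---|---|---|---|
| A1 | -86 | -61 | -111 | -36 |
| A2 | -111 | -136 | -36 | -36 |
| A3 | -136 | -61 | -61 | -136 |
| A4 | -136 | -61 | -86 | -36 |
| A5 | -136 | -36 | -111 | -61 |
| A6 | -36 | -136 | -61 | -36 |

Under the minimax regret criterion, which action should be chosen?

A1

Column bests: State 1=-36, State 2=-36, State 3=-36, State 4=-36.
A1 regrets: 50, 25, 75, 0 → max 75
A2 regrets: 75, 100, 0, 0 → max 100
A3 regrets: 100, 25, 25, 100 → max 100
A4 regrets: 100, 25, 50, 0 → max 100
A5 regrets: 100, 0, 75, 25 → max 100
A6 regrets: 0, 100, 25, 0 → max 100
Smallest max regret = 75 → A1.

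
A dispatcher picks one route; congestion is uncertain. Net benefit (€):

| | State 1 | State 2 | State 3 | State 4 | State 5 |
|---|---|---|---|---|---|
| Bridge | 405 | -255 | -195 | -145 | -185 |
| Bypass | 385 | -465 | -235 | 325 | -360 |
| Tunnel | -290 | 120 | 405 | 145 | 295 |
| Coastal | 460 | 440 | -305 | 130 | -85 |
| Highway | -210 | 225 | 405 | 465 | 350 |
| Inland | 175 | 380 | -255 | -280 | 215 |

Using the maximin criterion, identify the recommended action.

Highway

Row minima: Bridge=-255, Bypass=-465, Tunnel=-290, Coastal=-305, Highway=-210, Inland=-280
Best worst-case = -210 → Highway.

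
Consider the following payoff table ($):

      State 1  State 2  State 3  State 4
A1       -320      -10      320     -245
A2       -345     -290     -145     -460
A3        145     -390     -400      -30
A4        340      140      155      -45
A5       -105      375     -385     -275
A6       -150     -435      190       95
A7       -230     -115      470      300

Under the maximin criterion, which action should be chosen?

A4

Row minima: A1=-320, A2=-460, A3=-400, A4=-45, A5=-385, A6=-435, A7=-230
Best worst-case = -45 → A4.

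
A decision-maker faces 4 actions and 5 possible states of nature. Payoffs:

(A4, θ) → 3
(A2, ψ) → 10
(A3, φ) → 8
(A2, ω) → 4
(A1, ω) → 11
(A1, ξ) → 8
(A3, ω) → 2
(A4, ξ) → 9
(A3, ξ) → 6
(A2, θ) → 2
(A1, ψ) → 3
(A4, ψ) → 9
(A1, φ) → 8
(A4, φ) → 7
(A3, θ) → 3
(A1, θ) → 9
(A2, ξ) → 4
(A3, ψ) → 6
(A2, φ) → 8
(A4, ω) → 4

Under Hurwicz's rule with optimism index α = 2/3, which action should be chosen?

A1: 2/3·11 + 1/3·3 = 25/3
A2: 2/3·10 + 1/3·2 = 22/3
A3: 2/3·8 + 1/3·2 = 6
A4: 2/3·9 + 1/3·3 = 7
Highest Hurwicz score = 25/3 → A1.

A1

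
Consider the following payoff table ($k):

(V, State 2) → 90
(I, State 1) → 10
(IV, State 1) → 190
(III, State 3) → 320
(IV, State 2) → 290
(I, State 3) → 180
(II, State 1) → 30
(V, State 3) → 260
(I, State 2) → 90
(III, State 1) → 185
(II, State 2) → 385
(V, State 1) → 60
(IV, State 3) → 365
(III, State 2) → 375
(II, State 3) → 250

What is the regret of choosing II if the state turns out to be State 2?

Best payoff under State 2 is 385.
Regret = 385 − 385 = 0.

0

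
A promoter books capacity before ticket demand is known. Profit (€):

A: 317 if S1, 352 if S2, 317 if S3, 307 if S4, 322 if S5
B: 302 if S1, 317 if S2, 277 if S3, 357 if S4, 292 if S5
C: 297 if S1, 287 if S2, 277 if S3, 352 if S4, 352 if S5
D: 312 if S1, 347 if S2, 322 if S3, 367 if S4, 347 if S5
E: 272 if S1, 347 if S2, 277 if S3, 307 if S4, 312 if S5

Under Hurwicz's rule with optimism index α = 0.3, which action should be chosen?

D

A: 0.3·352 + 0.7·307 = 320.5
B: 0.3·357 + 0.7·277 = 301
C: 0.3·352 + 0.7·277 = 299.5
D: 0.3·367 + 0.7·312 = 328.5
E: 0.3·347 + 0.7·272 = 294.5
Highest Hurwicz score = 328.5 → D.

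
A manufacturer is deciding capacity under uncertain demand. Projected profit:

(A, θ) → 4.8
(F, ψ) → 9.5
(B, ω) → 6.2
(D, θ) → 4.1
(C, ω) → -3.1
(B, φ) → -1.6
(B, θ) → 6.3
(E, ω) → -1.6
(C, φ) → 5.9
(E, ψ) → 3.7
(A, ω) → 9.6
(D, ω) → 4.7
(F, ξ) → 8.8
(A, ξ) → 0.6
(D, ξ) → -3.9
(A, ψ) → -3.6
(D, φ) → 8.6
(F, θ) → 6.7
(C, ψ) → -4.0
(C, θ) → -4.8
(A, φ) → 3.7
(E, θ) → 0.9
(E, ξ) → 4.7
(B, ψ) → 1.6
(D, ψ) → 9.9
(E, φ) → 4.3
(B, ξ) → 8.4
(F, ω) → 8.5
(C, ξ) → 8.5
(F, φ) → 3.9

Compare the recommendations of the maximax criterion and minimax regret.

Row maxima: A=9.6, B=8.4, C=8.5, D=9.9, E=4.7, F=9.5
Best best-case = 9.9 → D.
Column bests: θ=6.7, φ=8.6, ψ=9.9, ω=9.6, ξ=8.8.
A regrets: 1.9, 4.9, 13.5, 0.0, 8.2 → max 13.5
B regrets: 0.4, 10.2, 8.3, 3.4, 0.4 → max 10.2
C regrets: 11.5, 2.7, 13.9, 12.7, 0.3 → max 13.9
D regrets: 2.6, 0.0, 0.0, 4.9, 12.7 → max 12.7
E regrets: 5.8, 4.3, 6.2, 11.2, 4.1 → max 11.2
F regrets: 0.0, 4.7, 0.4, 1.1, 0.0 → max 4.7
Smallest max regret = 4.7 → F.

maximax → D; minimax regret → F (disagree)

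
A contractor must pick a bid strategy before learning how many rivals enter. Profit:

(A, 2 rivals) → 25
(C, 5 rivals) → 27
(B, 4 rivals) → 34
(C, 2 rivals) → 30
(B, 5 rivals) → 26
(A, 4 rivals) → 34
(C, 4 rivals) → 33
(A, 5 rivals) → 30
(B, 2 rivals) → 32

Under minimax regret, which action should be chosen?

C

Column bests: 2 rivals=32, 4 rivals=34, 5 rivals=30.
A regrets: 7, 0, 0 → max 7
B regrets: 0, 0, 4 → max 4
C regrets: 2, 1, 3 → max 3
Smallest max regret = 3 → C.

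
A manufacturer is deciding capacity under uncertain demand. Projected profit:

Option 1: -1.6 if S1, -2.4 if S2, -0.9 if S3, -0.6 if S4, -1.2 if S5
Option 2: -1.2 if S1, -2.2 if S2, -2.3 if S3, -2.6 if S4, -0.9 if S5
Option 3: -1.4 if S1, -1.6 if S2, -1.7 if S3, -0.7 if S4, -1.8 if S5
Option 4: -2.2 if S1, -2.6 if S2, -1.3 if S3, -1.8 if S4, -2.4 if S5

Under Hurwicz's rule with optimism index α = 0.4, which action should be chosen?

Option 3

Option 1: 0.4·(-0.6) + 0.6·(-2.4) = -1.68
Option 2: 0.4·(-0.9) + 0.6·(-2.6) = -1.92
Option 3: 0.4·(-0.7) + 0.6·(-1.8) = -1.36
Option 4: 0.4·(-1.3) + 0.6·(-2.6) = -2.08
Highest Hurwicz score = -1.36 → Option 3.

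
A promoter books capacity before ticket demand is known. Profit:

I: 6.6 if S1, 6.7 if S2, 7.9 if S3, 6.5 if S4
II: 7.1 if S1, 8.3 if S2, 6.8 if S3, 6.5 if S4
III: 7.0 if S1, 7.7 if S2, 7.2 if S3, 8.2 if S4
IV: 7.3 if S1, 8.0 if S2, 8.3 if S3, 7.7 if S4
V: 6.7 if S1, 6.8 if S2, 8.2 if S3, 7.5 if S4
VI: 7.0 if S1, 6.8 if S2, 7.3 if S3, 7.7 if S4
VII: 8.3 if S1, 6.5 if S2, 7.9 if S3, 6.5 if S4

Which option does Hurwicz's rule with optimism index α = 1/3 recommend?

IV

I: 1/3·7.9 + 2/3·6.5 = 209/30
II: 1/3·8.3 + 2/3·6.5 = 7.1
III: 1/3·8.2 + 2/3·7.0 = 7.4
IV: 1/3·8.3 + 2/3·7.3 = 229/30
V: 1/3·8.2 + 2/3·6.7 = 7.2
VI: 1/3·7.7 + 2/3·6.8 = 7.1
VII: 1/3·8.3 + 2/3·6.5 = 7.1
Highest Hurwicz score = 229/30 → IV.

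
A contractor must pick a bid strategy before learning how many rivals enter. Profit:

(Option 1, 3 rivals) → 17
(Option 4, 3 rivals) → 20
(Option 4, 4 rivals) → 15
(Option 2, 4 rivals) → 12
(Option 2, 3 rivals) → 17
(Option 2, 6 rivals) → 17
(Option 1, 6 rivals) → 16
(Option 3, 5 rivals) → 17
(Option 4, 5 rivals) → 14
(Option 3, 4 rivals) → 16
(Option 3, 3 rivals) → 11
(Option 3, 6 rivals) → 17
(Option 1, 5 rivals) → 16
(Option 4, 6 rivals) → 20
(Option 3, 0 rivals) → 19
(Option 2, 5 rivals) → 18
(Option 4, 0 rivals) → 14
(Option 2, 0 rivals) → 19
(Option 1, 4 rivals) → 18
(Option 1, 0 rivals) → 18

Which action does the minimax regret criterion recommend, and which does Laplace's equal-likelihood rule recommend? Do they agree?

minimax regret → Option 1; laplace → Option 1 (agree)

Column bests: 0 rivals=19, 3 rivals=20, 4 rivals=18, 5 rivals=18, 6 rivals=20.
Option 1 regrets: 1, 3, 0, 2, 4 → max 4
Option 2 regrets: 0, 3, 6, 0, 3 → max 6
Option 3 regrets: 0, 9, 2, 1, 3 → max 9
Option 4 regrets: 5, 0, 3, 4, 0 → max 5
Smallest max regret = 4 → Option 1.
Row averages: Option 1=17, Option 2=16.6, Option 3=16, Option 4=16.6
Highest average = 17 → Option 1.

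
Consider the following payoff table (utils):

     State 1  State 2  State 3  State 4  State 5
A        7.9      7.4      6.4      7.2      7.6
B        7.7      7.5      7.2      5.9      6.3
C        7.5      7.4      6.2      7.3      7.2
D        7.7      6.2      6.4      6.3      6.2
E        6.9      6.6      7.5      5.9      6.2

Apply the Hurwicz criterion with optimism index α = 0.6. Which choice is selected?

A

A: 0.6·7.9 + 0.4·6.4 = 7.3
B: 0.6·7.7 + 0.4·5.9 = 6.98
C: 0.6·7.5 + 0.4·6.2 = 6.98
D: 0.6·7.7 + 0.4·6.2 = 7.1
E: 0.6·7.5 + 0.4·5.9 = 6.86
Highest Hurwicz score = 7.3 → A.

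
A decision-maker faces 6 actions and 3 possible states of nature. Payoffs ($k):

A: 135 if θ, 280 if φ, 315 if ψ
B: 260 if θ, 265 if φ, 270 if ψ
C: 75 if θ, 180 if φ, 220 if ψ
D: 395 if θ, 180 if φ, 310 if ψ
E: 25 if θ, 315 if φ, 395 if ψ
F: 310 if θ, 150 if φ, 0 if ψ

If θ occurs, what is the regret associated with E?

370

Best payoff under θ is 395.
Regret = 395 − 25 = 370.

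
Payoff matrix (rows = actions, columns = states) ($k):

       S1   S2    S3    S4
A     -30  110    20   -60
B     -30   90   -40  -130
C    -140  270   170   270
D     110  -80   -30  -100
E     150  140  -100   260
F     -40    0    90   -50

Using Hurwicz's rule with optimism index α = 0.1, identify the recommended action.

F

A: 0.1·110 + 0.9·(-60) = -43
B: 0.1·90 + 0.9·(-130) = -108
C: 0.1·270 + 0.9·(-140) = -99
D: 0.1·110 + 0.9·(-100) = -79
E: 0.1·260 + 0.9·(-100) = -64
F: 0.1·90 + 0.9·(-50) = -36
Highest Hurwicz score = -36 → F.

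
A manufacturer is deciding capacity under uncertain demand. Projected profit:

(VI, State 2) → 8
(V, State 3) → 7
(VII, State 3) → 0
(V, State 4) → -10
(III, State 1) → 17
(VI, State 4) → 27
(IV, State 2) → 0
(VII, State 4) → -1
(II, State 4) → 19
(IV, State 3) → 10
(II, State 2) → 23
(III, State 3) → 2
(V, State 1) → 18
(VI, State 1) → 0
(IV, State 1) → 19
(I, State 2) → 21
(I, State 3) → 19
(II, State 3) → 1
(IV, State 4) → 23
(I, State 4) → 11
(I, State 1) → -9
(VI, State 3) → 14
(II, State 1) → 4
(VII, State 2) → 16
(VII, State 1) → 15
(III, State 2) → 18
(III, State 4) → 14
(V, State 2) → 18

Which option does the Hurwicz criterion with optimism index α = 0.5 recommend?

VI

I: 0.5·21 + 0.5·(-9) = 6
II: 0.5·23 + 0.5·1 = 12
III: 0.5·18 + 0.5·2 = 10
IV: 0.5·23 + 0.5·0 = 11.5
V: 0.5·18 + 0.5·(-10) = 4
VI: 0.5·27 + 0.5·0 = 13.5
VII: 0.5·16 + 0.5·(-1) = 7.5
Highest Hurwicz score = 13.5 → VI.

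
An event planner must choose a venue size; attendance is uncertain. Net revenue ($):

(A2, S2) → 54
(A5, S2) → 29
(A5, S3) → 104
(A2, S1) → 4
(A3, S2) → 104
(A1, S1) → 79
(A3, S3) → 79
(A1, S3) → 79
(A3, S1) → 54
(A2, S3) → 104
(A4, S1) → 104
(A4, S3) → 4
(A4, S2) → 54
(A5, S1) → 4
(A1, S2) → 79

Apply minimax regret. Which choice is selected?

Column bests: S1=104, S2=104, S3=104.
A1 regrets: 25, 25, 25 → max 25
A2 regrets: 100, 50, 0 → max 100
A3 regrets: 50, 0, 25 → max 50
A4 regrets: 0, 50, 100 → max 100
A5 regrets: 100, 75, 0 → max 100
Smallest max regret = 25 → A1.

A1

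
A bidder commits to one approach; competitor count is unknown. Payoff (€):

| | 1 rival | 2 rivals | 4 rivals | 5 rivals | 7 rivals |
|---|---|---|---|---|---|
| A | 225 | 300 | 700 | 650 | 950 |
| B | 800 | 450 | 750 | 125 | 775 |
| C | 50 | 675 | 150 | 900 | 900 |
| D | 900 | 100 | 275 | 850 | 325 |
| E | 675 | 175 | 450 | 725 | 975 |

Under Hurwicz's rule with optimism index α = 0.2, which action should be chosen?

A

A: 0.2·950 + 0.8·225 = 370
B: 0.2·800 + 0.8·125 = 260
C: 0.2·900 + 0.8·50 = 220
D: 0.2·900 + 0.8·100 = 260
E: 0.2·975 + 0.8·175 = 335
Highest Hurwicz score = 370 → A.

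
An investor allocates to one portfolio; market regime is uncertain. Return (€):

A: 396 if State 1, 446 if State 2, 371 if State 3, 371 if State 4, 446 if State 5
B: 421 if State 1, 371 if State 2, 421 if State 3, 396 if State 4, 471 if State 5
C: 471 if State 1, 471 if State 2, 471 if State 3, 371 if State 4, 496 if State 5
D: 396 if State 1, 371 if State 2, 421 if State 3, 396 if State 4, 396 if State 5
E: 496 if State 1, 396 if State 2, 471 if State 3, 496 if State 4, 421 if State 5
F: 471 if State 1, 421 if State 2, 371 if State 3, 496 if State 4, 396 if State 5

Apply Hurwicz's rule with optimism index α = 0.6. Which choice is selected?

E

A: 0.6·446 + 0.4·371 = 416
B: 0.6·471 + 0.4·371 = 431
C: 0.6·496 + 0.4·371 = 446
D: 0.6·421 + 0.4·371 = 401
E: 0.6·496 + 0.4·396 = 456
F: 0.6·496 + 0.4·371 = 446
Highest Hurwicz score = 456 → E.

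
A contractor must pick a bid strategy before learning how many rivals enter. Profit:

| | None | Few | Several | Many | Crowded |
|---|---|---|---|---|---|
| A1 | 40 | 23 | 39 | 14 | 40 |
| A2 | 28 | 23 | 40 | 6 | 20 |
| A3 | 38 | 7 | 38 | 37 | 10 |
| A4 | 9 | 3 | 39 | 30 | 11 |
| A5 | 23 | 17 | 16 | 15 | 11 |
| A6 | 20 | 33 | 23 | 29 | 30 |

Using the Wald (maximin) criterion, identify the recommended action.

Row minima: A1=14, A2=6, A3=7, A4=3, A5=11, A6=20
Best worst-case = 20 → A6.

A6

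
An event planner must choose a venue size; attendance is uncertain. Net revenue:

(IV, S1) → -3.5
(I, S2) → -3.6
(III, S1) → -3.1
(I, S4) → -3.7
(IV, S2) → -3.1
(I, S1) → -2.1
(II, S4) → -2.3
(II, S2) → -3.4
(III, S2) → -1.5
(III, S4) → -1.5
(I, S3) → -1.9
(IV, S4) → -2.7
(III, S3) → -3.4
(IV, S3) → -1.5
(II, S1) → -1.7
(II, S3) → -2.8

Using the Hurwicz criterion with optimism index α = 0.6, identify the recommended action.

III

I: 0.6·(-1.9) + 0.4·(-3.7) = -2.62
II: 0.6·(-1.7) + 0.4·(-3.4) = -2.38
III: 0.6·(-1.5) + 0.4·(-3.4) = -2.26
IV: 0.6·(-1.5) + 0.4·(-3.5) = -2.3
Highest Hurwicz score = -2.26 → III.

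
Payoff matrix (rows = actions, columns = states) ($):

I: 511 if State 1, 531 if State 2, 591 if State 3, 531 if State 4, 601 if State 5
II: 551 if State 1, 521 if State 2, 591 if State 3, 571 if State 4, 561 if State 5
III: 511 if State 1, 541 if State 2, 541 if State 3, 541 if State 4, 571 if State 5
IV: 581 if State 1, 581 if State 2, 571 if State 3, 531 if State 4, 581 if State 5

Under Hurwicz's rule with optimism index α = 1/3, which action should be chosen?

IV

I: 1/3·601 + 2/3·511 = 541
II: 1/3·591 + 2/3·521 = 1633/3
III: 1/3·571 + 2/3·511 = 531
IV: 1/3·581 + 2/3·531 = 1643/3
Highest Hurwicz score = 1643/3 → IV.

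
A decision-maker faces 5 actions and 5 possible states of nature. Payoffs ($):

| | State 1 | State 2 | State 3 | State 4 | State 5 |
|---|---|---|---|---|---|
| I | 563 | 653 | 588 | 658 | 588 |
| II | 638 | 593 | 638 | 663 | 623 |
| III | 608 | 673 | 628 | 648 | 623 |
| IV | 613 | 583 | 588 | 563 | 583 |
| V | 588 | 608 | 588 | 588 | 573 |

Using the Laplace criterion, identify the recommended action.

III

Row averages: I=610, II=631, III=636, IV=586, V=589
Highest average = 636 → III.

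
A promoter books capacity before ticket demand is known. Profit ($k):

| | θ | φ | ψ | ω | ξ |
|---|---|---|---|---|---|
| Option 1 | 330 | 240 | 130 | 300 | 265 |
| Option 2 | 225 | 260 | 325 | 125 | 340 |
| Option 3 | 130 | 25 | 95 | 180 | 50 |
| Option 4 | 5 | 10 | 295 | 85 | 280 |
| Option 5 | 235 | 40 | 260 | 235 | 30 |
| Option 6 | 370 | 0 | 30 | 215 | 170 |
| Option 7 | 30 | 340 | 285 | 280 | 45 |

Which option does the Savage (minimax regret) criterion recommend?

Option 2

Column bests: θ=370, φ=340, ψ=325, ω=300, ξ=340.
Option 1 regrets: 40, 100, 195, 0, 75 → max 195
Option 2 regrets: 145, 80, 0, 175, 0 → max 175
Option 3 regrets: 240, 315, 230, 120, 290 → max 315
Option 4 regrets: 365, 330, 30, 215, 60 → max 365
Option 5 regrets: 135, 300, 65, 65, 310 → max 310
Option 6 regrets: 0, 340, 295, 85, 170 → max 340
Option 7 regrets: 340, 0, 40, 20, 295 → max 340
Smallest max regret = 175 → Option 2.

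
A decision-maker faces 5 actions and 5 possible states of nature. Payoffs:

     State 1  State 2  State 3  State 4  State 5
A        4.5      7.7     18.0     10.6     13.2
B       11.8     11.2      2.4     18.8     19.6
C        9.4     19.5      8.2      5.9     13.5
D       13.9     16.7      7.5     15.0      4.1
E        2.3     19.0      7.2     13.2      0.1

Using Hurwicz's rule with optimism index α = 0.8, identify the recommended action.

A: 0.8·18.0 + 0.2·4.5 = 15.3
B: 0.8·19.6 + 0.2·2.4 = 16.16
C: 0.8·19.5 + 0.2·5.9 = 16.78
D: 0.8·16.7 + 0.2·4.1 = 14.18
E: 0.8·19.0 + 0.2·0.1 = 15.22
Highest Hurwicz score = 16.78 → C.

C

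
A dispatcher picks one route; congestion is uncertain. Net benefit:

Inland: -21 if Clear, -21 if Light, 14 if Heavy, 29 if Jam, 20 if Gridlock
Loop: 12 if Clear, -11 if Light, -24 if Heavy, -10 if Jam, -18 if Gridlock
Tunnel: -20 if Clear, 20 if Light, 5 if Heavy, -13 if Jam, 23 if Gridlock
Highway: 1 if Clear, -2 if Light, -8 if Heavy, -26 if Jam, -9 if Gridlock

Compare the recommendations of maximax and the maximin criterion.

maximax → Inland; maximin → Tunnel (disagree)

Row maxima: Inland=29, Loop=12, Tunnel=23, Highway=1
Best best-case = 29 → Inland.
Row minima: Inland=-21, Loop=-24, Tunnel=-20, Highway=-26
Best worst-case = -20 → Tunnel.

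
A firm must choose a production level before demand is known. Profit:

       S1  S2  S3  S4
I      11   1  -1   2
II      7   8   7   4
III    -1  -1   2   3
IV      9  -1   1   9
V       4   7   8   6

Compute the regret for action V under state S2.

1

Best payoff under S2 is 8.
Regret = 8 − 7 = 1.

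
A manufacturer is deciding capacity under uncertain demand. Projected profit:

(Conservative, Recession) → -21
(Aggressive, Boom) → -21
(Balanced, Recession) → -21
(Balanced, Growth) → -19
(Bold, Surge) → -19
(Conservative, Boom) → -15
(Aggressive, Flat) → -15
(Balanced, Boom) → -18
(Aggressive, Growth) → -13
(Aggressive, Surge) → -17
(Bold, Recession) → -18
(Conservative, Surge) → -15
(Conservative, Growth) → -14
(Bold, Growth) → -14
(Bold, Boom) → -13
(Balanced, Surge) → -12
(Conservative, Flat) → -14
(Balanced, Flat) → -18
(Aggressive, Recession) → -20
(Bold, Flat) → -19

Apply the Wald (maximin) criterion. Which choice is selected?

Bold

Row minima: Conservative=-21, Balanced=-21, Aggressive=-21, Bold=-19
Best worst-case = -19 → Bold.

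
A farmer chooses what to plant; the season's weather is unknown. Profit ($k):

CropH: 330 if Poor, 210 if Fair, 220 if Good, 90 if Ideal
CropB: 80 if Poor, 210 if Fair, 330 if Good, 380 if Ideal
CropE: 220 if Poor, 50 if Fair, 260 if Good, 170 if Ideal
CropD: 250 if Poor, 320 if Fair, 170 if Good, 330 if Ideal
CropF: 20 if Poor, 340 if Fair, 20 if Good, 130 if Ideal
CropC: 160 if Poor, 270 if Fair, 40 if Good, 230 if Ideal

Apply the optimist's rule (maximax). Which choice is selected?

Row maxima: CropH=330, CropB=380, CropE=260, CropD=330, CropF=340, CropC=270
Best best-case = 380 → CropB.

CropB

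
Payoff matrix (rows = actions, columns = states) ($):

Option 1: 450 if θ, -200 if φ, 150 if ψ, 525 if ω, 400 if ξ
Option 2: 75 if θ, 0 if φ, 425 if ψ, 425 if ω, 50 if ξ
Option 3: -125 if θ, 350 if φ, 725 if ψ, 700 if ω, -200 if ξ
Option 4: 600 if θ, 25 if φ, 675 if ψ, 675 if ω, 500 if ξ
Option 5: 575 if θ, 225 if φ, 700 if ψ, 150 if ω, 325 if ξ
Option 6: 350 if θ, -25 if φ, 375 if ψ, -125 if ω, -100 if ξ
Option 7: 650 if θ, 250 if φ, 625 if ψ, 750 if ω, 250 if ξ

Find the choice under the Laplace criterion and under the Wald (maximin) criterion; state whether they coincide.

laplace → Option 7; maximin → Option 7 (agree)

Row averages: Option 1=265, Option 2=195, Option 3=290, Option 4=495, Option 5=395, Option 6=95, Option 7=505
Highest average = 505 → Option 7.
Row minima: Option 1=-200, Option 2=0, Option 3=-200, Option 4=25, Option 5=150, Option 6=-125, Option 7=250
Best worst-case = 250 → Option 7.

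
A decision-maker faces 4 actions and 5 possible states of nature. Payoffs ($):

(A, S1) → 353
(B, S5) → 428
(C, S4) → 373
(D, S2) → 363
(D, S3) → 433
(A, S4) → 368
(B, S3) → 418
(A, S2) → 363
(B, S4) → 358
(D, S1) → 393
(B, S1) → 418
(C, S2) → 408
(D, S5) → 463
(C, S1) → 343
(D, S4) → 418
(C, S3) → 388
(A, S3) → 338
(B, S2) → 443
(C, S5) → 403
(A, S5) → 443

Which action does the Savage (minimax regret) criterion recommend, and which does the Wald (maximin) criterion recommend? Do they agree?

Column bests: S1=418, S2=443, S3=433, S4=418, S5=463.
A regrets: 65, 80, 95, 50, 20 → max 95
B regrets: 0, 0, 15, 60, 35 → max 60
C regrets: 75, 35, 45, 45, 60 → max 75
D regrets: 25, 80, 0, 0, 0 → max 80
Smallest max regret = 60 → B.
Row minima: A=338, B=358, C=343, D=363
Best worst-case = 363 → D.

minimax regret → B; maximin → D (disagree)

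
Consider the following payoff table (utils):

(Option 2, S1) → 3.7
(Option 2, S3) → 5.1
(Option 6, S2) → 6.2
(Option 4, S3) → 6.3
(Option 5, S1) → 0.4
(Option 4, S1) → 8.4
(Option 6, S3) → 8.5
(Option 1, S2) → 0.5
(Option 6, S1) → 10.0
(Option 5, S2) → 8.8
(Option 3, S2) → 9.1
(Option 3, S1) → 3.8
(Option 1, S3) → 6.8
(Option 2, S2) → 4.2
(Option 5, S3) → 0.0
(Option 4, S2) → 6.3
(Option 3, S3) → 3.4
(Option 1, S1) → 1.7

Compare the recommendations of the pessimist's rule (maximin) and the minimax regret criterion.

Row minima: Option 1=0.5, Option 2=3.7, Option 3=3.4, Option 4=6.3, Option 5=0.0, Option 6=6.2
Best worst-case = 6.3 → Option 4.
Column bests: S1=10.0, S2=9.1, S3=8.5.
Option 1 regrets: 8.3, 8.6, 1.7 → max 8.6
Option 2 regrets: 6.3, 4.9, 3.4 → max 6.3
Option 3 regrets: 6.2, 0.0, 5.1 → max 6.2
Option 4 regrets: 1.6, 2.8, 2.2 → max 2.8
Option 5 regrets: 9.6, 0.3, 8.5 → max 9.6
Option 6 regrets: 0.0, 2.9, 0.0 → max 2.9
Smallest max regret = 2.8 → Option 4.

maximin → Option 4; minimax regret → Option 4 (agree)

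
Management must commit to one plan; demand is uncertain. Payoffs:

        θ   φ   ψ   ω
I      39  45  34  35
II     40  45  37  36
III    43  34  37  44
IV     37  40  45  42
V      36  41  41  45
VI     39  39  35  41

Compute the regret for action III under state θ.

Best payoff under θ is 43.
Regret = 43 − 43 = 0.

0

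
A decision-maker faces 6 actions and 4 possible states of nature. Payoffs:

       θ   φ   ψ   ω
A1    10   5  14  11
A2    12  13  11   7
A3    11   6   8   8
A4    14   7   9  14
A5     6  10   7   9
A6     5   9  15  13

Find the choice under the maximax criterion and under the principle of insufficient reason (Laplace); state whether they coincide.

maximax → A6; laplace → A4 (disagree)

Row maxima: A1=14, A2=13, A3=11, A4=14, A5=10, A6=15
Best best-case = 15 → A6.
Row averages: A1=10, A2=10.75, A3=8.25, A4=11, A5=8, A6=10.5
Highest average = 11 → A4.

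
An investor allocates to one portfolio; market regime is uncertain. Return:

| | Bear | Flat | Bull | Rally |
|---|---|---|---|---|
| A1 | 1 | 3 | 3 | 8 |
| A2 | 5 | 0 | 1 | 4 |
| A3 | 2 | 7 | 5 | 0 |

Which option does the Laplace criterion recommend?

Row averages: A1=3.75, A2=2.5, A3=3.5
Highest average = 3.75 → A1.

A1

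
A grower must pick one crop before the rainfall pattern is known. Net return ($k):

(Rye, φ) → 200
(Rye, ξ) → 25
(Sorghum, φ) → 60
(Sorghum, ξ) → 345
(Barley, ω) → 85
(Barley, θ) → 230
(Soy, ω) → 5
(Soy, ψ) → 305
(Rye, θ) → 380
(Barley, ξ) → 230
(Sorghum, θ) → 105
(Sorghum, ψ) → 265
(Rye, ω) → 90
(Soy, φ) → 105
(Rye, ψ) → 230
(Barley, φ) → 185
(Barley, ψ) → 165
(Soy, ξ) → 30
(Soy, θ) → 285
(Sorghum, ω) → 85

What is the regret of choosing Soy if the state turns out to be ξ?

Best payoff under ξ is 345.
Regret = 345 − 30 = 315.

315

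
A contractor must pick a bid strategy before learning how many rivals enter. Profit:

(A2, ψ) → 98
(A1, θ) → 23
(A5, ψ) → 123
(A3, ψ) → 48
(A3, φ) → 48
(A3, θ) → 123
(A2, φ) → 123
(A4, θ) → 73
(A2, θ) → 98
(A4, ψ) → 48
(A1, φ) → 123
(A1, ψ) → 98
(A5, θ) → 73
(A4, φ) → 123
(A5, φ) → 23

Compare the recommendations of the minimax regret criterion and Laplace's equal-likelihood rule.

Column bests: θ=123, φ=123, ψ=123.
A1 regrets: 100, 0, 25 → max 100
A2 regrets: 25, 0, 25 → max 25
A3 regrets: 0, 75, 75 → max 75
A4 regrets: 50, 0, 75 → max 75
A5 regrets: 50, 100, 0 → max 100
Smallest max regret = 25 → A2.
Row averages: A1=244/3, A2=319/3, A3=73, A4=244/3, A5=73
Highest average = 319/3 → A2.

minimax regret → A2; laplace → A2 (agree)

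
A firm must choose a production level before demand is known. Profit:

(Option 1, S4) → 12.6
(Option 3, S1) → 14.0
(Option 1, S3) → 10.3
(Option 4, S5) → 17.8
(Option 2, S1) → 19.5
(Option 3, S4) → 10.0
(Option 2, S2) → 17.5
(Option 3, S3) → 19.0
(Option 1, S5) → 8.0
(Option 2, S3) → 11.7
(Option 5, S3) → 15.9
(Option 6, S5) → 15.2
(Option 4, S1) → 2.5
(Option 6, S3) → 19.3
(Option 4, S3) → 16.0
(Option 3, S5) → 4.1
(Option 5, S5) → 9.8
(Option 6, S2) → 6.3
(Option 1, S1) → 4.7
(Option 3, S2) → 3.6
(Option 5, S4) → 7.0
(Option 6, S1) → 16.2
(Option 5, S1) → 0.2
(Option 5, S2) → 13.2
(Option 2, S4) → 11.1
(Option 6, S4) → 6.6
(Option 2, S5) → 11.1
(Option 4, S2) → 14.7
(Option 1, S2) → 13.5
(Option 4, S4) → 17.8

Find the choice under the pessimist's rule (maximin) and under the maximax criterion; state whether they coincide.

Row minima: Option 1=4.7, Option 2=11.1, Option 3=3.6, Option 4=2.5, Option 5=0.2, Option 6=6.3
Best worst-case = 11.1 → Option 2.
Row maxima: Option 1=13.5, Option 2=19.5, Option 3=19.0, Option 4=17.8, Option 5=15.9, Option 6=19.3
Best best-case = 19.5 → Option 2.

maximin → Option 2; maximax → Option 2 (agree)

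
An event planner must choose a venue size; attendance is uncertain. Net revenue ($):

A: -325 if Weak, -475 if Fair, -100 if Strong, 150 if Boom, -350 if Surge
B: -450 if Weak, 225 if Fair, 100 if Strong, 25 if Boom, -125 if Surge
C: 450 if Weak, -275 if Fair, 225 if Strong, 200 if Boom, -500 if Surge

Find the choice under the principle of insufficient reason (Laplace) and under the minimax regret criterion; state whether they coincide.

Row averages: A=-220, B=-45, C=20
Highest average = 20 → C.
Column bests: Weak=450, Fair=225, Strong=225, Boom=200, Surge=-125.
A regrets: 775, 700, 325, 50, 225 → max 775
B regrets: 900, 0, 125, 175, 0 → max 900
C regrets: 0, 500, 0, 0, 375 → max 500
Smallest max regret = 500 → C.

laplace → C; minimax regret → C (agree)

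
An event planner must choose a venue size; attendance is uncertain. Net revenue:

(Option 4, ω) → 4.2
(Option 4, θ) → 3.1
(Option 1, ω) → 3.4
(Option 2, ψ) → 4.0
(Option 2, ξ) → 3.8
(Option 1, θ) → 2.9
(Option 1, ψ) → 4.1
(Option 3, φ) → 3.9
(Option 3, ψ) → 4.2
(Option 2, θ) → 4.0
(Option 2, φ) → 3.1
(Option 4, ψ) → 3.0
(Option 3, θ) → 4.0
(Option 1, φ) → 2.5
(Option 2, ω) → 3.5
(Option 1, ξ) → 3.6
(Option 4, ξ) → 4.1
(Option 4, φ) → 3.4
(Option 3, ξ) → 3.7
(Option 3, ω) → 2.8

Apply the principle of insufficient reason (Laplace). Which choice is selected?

Option 3

Row averages: Option 1=3.3, Option 2=3.68, Option 3=3.72, Option 4=3.56
Highest average = 3.72 → Option 3.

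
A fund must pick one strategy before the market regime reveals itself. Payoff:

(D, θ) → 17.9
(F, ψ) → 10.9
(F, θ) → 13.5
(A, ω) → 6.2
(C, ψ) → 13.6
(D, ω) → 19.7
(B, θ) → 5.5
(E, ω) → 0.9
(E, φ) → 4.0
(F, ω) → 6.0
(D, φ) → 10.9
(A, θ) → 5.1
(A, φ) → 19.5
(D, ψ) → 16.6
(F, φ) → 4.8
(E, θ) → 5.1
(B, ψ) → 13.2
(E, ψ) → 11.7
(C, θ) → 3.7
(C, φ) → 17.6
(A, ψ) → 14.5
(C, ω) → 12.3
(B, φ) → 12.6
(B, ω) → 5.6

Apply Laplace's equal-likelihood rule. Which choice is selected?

Row averages: A=11.325, B=9.225, C=11.8, D=16.275, E=5.425, F=8.8
Highest average = 16.275 → D.

D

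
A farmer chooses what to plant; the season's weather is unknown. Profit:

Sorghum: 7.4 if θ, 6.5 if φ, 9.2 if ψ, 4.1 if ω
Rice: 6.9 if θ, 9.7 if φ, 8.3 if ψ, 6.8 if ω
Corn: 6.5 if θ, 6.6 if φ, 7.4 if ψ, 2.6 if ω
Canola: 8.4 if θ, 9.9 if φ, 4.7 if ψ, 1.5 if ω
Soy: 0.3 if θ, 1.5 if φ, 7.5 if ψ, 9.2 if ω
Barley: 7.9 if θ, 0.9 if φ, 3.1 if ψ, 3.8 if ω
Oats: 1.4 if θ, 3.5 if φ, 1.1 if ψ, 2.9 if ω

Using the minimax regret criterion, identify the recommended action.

Column bests: θ=8.4, φ=9.9, ψ=9.2, ω=9.2.
Sorghum regrets: 1.0, 3.4, 0.0, 5.1 → max 5.1
Rice regrets: 1.5, 0.2, 0.9, 2.4 → max 2.4
Corn regrets: 1.9, 3.3, 1.8, 6.6 → max 6.6
Canola regrets: 0.0, 0.0, 4.5, 7.7 → max 7.7
Soy regrets: 8.1, 8.4, 1.7, 0.0 → max 8.4
Barley regrets: 0.5, 9.0, 6.1, 5.4 → max 9.0
Oats regrets: 7.0, 6.4, 8.1, 6.3 → max 8.1
Smallest max regret = 2.4 → Rice.

Rice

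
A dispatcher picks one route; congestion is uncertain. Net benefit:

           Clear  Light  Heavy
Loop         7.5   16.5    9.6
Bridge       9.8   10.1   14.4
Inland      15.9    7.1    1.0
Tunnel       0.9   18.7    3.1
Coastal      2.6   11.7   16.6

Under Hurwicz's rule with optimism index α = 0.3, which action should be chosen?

Bridge

Loop: 0.3·16.5 + 0.7·7.5 = 10.2
Bridge: 0.3·14.4 + 0.7·9.8 = 11.18
Inland: 0.3·15.9 + 0.7·1.0 = 5.47
Tunnel: 0.3·18.7 + 0.7·0.9 = 6.24
Coastal: 0.3·16.6 + 0.7·2.6 = 6.8
Highest Hurwicz score = 11.18 → Bridge.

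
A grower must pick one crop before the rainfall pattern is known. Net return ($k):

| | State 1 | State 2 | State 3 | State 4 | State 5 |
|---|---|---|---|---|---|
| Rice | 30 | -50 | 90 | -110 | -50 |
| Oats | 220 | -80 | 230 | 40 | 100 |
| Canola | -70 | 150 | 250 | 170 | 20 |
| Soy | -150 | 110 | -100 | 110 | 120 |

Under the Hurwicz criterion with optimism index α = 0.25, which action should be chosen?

Rice: 0.25·90 + 0.75·(-110) = -60
Oats: 0.25·230 + 0.75·(-80) = -2.5
Canola: 0.25·250 + 0.75·(-70) = 10
Soy: 0.25·120 + 0.75·(-150) = -82.5
Highest Hurwicz score = 10 → Canola.

Canola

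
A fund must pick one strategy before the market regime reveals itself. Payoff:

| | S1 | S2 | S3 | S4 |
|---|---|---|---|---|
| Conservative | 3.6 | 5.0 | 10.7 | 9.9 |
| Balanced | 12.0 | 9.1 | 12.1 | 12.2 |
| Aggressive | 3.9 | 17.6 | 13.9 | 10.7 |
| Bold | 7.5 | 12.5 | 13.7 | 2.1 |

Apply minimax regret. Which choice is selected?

Aggressive

Column bests: S1=12.0, S2=17.6, S3=13.9, S4=12.2.
Conservative regrets: 8.4, 12.6, 3.2, 2.3 → max 12.6
Balanced regrets: 0.0, 8.5, 1.8, 0.0 → max 8.5
Aggressive regrets: 8.1, 0.0, 0.0, 1.5 → max 8.1
Bold regrets: 4.5, 5.1, 0.2, 10.1 → max 10.1
Smallest max regret = 8.1 → Aggressive.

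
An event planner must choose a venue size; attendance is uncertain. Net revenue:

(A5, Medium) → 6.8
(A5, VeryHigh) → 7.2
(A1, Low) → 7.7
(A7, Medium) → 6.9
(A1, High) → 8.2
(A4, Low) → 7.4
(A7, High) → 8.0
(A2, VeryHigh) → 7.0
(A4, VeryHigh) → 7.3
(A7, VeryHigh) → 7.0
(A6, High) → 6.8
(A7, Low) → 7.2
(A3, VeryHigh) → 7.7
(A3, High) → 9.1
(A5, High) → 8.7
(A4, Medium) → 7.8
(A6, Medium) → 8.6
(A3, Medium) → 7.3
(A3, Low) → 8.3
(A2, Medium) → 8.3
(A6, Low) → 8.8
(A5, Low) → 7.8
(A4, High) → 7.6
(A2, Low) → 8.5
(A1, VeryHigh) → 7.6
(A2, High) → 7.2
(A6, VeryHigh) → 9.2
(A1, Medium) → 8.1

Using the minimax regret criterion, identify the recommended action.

A3

Column bests: Low=8.8, Medium=8.6, High=9.1, VeryHigh=9.2.
A1 regrets: 1.1, 0.5, 0.9, 1.6 → max 1.6
A2 regrets: 0.3, 0.3, 1.9, 2.2 → max 2.2
A3 regrets: 0.5, 1.3, 0.0, 1.5 → max 1.5
A4 regrets: 1.4, 0.8, 1.5, 1.9 → max 1.9
A5 regrets: 1.0, 1.8, 0.4, 2.0 → max 2.0
A6 regrets: 0.0, 0.0, 2.3, 0.0 → max 2.3
A7 regrets: 1.6, 1.7, 1.1, 2.2 → max 2.2
Smallest max regret = 1.5 → A3.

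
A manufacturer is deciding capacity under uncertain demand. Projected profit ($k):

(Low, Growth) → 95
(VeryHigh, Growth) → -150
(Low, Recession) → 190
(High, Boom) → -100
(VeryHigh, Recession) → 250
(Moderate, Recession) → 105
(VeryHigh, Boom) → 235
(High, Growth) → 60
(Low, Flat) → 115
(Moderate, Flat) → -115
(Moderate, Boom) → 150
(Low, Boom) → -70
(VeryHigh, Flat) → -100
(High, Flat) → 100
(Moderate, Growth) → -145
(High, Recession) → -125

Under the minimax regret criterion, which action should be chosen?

Moderate

Column bests: Recession=250, Flat=115, Growth=95, Boom=235.
Low regrets: 60, 0, 0, 305 → max 305
Moderate regrets: 145, 230, 240, 85 → max 240
High regrets: 375, 15, 35, 335 → max 375
VeryHigh regrets: 0, 215, 245, 0 → max 245
Smallest max regret = 240 → Moderate.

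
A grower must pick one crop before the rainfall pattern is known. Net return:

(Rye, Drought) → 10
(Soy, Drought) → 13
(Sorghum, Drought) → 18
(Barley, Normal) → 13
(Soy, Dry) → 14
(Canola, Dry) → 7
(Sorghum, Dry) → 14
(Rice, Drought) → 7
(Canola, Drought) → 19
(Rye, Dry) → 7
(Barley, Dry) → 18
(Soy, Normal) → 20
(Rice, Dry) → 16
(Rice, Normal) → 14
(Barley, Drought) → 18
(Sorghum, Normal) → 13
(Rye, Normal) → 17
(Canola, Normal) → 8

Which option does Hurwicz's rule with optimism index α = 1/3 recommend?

Soy

Rye: 1/3·17 + 2/3·7 = 31/3
Barley: 1/3·18 + 2/3·13 = 44/3
Canola: 1/3·19 + 2/3·7 = 11
Soy: 1/3·20 + 2/3·13 = 46/3
Rice: 1/3·16 + 2/3·7 = 10
Sorghum: 1/3·18 + 2/3·13 = 44/3
Highest Hurwicz score = 46/3 → Soy.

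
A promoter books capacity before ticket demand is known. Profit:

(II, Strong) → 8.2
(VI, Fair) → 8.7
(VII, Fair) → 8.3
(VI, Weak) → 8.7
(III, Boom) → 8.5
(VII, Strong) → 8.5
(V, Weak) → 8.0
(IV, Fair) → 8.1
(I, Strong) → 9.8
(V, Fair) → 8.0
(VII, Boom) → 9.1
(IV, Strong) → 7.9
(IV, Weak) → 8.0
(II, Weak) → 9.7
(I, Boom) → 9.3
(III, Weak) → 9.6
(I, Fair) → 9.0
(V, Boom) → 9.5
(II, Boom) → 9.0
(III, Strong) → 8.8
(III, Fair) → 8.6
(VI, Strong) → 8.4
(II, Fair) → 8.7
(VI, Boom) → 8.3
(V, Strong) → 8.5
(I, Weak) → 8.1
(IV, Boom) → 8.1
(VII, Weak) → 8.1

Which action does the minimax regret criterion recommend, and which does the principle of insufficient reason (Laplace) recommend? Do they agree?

Column bests: Weak=9.7, Fair=9.0, Strong=9.8, Boom=9.5.
I regrets: 1.6, 0.0, 0.0, 0.2 → max 1.6
II regrets: 0.0, 0.3, 1.6, 0.5 → max 1.6
III regrets: 0.1, 0.4, 1.0, 1.0 → max 1.0
IV regrets: 1.7, 0.9, 1.9, 1.4 → max 1.9
V regrets: 1.7, 1.0, 1.3, 0.0 → max 1.7
VI regrets: 1.0, 0.3, 1.4, 1.2 → max 1.4
VII regrets: 1.6, 0.7, 1.3, 0.4 → max 1.6
Smallest max regret = 1.0 → III.
Row averages: I=9.05, II=8.9, III=8.875, IV=8.025, V=8.5, VI=8.525, VII=8.5
Highest average = 9.05 → I.

minimax regret → III; laplace → I (disagree)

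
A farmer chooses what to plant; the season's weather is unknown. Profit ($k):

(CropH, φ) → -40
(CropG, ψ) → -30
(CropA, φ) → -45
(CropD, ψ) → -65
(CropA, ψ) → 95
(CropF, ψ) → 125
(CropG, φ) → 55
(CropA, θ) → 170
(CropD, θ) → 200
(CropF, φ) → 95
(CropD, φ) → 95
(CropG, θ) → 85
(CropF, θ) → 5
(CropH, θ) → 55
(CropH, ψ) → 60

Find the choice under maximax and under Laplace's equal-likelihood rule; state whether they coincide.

maximax → CropD; laplace → CropD (agree)

Row maxima: CropD=200, CropF=125, CropA=170, CropG=85, CropH=60
Best best-case = 200 → CropD.
Row averages: CropD=230/3, CropF=75, CropA=220/3, CropG=110/3, CropH=25
Highest average = 230/3 → CropD.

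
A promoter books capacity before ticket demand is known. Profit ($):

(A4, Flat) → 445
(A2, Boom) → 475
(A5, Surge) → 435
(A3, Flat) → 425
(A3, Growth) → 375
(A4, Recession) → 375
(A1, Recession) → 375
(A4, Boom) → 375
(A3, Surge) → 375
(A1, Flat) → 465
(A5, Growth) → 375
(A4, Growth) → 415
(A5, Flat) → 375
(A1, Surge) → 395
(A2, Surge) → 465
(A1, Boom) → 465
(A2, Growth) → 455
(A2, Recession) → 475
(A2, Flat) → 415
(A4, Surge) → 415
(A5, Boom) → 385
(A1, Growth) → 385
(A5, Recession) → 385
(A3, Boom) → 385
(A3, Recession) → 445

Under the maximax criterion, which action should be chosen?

A2

Row maxima: A1=465, A2=475, A3=445, A4=445, A5=435
Best best-case = 475 → A2.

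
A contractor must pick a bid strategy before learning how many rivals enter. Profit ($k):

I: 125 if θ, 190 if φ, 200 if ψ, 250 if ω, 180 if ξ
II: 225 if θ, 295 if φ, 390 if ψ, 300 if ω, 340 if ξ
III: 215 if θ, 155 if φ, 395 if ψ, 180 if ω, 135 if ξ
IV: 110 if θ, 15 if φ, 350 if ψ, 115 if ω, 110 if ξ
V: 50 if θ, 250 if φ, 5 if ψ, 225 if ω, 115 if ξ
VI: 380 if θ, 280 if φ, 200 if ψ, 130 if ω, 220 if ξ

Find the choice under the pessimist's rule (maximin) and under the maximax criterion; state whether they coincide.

Row minima: I=125, II=225, III=135, IV=15, V=5, VI=130
Best worst-case = 225 → II.
Row maxima: I=250, II=390, III=395, IV=350, V=250, VI=380
Best best-case = 395 → III.

maximin → II; maximax → III (disagree)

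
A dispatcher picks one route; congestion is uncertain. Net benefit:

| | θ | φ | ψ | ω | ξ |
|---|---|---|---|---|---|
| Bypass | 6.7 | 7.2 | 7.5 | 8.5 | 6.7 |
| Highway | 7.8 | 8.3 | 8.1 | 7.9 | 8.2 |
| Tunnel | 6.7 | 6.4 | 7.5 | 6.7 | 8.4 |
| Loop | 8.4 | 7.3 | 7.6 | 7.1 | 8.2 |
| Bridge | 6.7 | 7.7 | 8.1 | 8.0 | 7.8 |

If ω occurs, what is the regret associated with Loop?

1.4

Best payoff under ω is 8.5.
Regret = 8.5 − 7.1 = 1.4.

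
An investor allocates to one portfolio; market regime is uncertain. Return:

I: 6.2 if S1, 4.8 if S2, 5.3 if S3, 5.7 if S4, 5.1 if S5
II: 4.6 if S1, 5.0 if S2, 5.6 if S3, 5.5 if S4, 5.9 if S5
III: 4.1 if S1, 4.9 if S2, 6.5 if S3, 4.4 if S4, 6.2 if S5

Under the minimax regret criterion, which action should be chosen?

I

Column bests: S1=6.2, S2=5.0, S3=6.5, S4=5.7, S5=6.2.
I regrets: 0.0, 0.2, 1.2, 0.0, 1.1 → max 1.2
II regrets: 1.6, 0.0, 0.9, 0.2, 0.3 → max 1.6
III regrets: 2.1, 0.1, 0.0, 1.3, 0.0 → max 2.1
Smallest max regret = 1.2 → I.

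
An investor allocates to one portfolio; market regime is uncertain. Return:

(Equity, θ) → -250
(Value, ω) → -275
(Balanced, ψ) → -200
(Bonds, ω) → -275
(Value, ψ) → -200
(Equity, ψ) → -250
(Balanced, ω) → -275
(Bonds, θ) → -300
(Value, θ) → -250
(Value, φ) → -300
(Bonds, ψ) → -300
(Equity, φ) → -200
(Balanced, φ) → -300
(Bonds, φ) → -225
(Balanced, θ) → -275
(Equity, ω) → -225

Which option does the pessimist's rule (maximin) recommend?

Equity

Row minima: Value=-300, Equity=-250, Balanced=-300, Bonds=-300
Best worst-case = -250 → Equity.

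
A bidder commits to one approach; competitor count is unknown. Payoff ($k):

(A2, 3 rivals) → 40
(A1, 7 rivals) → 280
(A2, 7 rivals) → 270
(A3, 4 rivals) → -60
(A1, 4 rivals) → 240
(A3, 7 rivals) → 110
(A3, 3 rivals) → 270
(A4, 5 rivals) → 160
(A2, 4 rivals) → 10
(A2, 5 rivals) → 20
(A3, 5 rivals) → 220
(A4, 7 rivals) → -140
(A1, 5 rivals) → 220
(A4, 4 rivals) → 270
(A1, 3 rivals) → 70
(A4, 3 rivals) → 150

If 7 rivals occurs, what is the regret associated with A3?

170

Best payoff under 7 rivals is 280.
Regret = 280 − 110 = 170.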